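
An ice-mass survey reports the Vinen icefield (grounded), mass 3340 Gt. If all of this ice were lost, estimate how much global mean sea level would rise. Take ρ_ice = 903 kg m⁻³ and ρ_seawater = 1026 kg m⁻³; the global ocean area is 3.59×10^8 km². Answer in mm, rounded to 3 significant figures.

≈ 9.07 mm

Vinen: 3340 Gt = 3.340×10^15 kg; dividing by ρ_w = 1026 kg m⁻³ gives 3.255×10^12 m³ of water.
Spread over 3.59×10^14 m² of ocean, Δh = 3.255×10^12 / 3.59×10^14 = 9.07×10^-3 m = 9.07 mm.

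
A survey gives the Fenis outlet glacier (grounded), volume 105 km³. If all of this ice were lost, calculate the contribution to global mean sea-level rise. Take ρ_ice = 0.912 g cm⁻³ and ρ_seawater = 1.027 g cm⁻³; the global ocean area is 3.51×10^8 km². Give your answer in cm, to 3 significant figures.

≈ 0.0266 cm

Fenis: 105 km³ × (912/1027) = 93.24 km³ of water.
Spread over 3.51×10^14 m² of ocean, Δh = 9.324×10^10 / 3.51×10^14 = 2.66×10^-4 m = 0.0266 cm.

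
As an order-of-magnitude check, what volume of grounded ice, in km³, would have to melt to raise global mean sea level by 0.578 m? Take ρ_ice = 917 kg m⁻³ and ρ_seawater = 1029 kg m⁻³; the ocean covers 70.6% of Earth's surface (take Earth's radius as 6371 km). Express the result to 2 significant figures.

≈ 2.3×10^5 km³

Required water volume = Δh × A = 0.578 m × 3.60×10^14 m² = 2.081×10^14 m³ = 2.081×10^5 km³.
Ice volume = water volume × ρ_w/ρ_ice = 2.081×10^5 × 1029/917 = 2.3×10^5 km³.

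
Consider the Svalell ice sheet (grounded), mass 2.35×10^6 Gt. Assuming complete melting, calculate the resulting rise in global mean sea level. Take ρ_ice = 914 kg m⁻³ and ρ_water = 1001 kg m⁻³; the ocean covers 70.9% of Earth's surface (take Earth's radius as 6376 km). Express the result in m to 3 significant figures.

≈ 6.48 m

Svalell: 2.35×10^6 Gt = 2.350×10^18 kg; dividing by ρ_w = 1001 kg m⁻³ gives 2.348×10^15 m³ of water.
Spread over 3.62×10^14 m² of ocean, Δh = 2.348×10^15 / 3.62×10^14 = 6.48 m.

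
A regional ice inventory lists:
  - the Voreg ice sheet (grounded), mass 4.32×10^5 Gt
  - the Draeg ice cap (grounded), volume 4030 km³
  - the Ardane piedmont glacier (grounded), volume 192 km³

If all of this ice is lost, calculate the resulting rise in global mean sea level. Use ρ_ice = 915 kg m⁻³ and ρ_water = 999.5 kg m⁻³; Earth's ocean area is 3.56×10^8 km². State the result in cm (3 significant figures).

Voreg: 4.32×10^5 Gt = 4.320×10^17 kg; dividing by ρ_w = 999.5 kg m⁻³ gives 4.322×10^14 m³ of water.
Draeg: 4030 km³ × (915/999.5) = 3689 km³ of water.
Ardane: 192 km³ × (915/999.5) = 175.8 km³ of water.
Total added water ≈ 4.361×10^14 m³ over 3.56×10^14 m² → Δh = 1.22 m = 122 cm.

≈ 122 cm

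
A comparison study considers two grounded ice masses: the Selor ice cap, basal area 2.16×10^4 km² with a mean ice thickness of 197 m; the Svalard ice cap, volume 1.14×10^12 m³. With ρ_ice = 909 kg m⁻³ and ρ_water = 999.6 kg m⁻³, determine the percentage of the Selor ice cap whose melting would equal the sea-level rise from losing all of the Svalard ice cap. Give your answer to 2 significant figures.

≈ 27 %

Equal sea-level rise means equal mass of meltwater, i.e. equal mass of ice lost.
Ice mass of Svalard: 1.036×10^15 kg; ice mass of Selor: 3.868×10^15 kg.
Fraction required = 1.036×10^15 / 3.868×10^15 = 0.268 → 27 %.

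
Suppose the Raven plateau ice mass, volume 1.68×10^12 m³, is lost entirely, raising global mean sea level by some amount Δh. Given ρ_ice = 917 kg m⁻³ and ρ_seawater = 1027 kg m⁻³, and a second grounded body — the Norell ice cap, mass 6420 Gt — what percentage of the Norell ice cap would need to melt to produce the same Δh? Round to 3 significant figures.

Equal sea-level rise means equal mass of meltwater, i.e. equal mass of ice lost.
Ice mass of Raven: 1.541×10^15 kg; ice mass of Norell: 6.420×10^15 kg.
Fraction required = 1.541×10^15 / 6.420×10^15 = 0.240 → 24.0 %.

≈ 24.0 %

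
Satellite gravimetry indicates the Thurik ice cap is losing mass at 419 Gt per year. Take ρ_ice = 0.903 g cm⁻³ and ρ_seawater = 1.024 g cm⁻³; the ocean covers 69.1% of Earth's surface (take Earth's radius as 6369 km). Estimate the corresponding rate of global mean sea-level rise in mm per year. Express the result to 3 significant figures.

ρ_w = 1.024 g cm⁻³ = 1024 kg m⁻³. Annual water volume added = 419 Gt / ρ_w = 4.190×10^14 kg / 1024 kg m⁻³ = 4.092×10^11 m³.
Δh per year = 4.092×10^11 / 3.52×10^14 = 1.16×10^-3 m = 1.16 mm.

≈ 1.16 mm/yr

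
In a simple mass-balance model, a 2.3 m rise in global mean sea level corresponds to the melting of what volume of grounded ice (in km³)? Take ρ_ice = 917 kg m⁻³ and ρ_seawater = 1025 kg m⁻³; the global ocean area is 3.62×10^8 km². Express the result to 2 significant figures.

Required water volume = Δh × A = 2.3 m × 3.62×10^14 m² = 8.326×10^14 m³ = 8.326×10^5 km³.
Ice volume = water volume × ρ_w/ρ_ice = 8.326×10^5 × 1025/917 = 9.3×10^5 km³.

≈ 9.3×10^5 km³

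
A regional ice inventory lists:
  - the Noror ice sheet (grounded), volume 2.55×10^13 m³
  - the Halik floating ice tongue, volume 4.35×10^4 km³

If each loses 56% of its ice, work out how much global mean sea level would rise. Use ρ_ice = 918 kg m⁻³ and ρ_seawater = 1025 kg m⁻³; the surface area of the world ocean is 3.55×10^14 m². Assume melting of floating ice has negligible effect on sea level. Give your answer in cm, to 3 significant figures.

Noror: 0.56 × 2.55×10^13 m³ × (918/1025) = 1.279×10^13 m³ of water.
The Halik floating ice tongue is floating and already displaces its own weight of water, so its melt adds essentially nothing to sea level.
Total added water ≈ 1.279×10^13 m³ over 3.55×10^14 m² → Δh = 0.0360 m = 3.60 cm.

≈ 3.60 cm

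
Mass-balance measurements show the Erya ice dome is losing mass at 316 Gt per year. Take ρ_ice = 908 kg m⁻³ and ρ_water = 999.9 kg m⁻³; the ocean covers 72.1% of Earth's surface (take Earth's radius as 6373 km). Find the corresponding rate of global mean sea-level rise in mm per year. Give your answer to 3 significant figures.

≈ 0.859 mm/yr

ρ_w = 999.9 kg m⁻³. Annual water volume added = 316 Gt / ρ_w = 3.160×10^14 kg / 999.9 kg m⁻³ = 3.160×10^11 m³.
Δh per year = 3.160×10^11 / 3.68×10^14 = 8.59×10^-4 m = 0.859 mm.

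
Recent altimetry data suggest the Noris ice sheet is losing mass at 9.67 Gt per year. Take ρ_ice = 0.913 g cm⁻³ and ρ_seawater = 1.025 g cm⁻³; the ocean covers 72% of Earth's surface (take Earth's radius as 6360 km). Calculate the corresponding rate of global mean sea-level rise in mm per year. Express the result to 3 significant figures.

ρ_w = 1.025 g cm⁻³ = 1025 kg m⁻³. Annual water volume added = 9.67 Gt / ρ_w = 9.670×10^12 kg / 1025 kg m⁻³ = 9.434×10^9 m³.
Δh per year = 9.434×10^9 / 3.66×10^14 = 2.58×10^-5 m = 0.0258 mm.

≈ 0.0258 mm/yr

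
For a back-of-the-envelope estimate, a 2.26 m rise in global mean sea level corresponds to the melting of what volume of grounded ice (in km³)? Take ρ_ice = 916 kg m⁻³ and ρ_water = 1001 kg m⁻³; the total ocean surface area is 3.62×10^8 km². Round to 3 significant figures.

Required water volume = Δh × A = 2.26 m × 3.62×10^14 m² = 8.181×10^14 m³ = 8.181×10^5 km³.
Ice volume = water volume × ρ_w/ρ_ice = 8.181×10^5 × 1001/916 = 8.94×10^5 km³.

≈ 8.94×10^5 km³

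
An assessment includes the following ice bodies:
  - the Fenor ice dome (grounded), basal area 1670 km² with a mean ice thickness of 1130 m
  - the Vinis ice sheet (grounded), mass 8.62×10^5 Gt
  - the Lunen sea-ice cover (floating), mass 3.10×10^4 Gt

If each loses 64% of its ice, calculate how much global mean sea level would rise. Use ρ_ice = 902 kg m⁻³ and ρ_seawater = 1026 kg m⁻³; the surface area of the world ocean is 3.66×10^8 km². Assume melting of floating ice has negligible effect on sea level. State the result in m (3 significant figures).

Fenor: ice volume = 1670 km² × 1130 m = 1887 km³; 0.64 × 1887 × (902/1026) = 1062 km³ of water.
Vinis: 0.64 × 8.62×10^5 Gt = 5.517×10^17 kg; dividing by ρ_w = 1026 kg m⁻³ gives 5.377×10^14 m³ of water.
The Lunen sea-ice cover is floating and already displaces its own weight of water, so its melt adds essentially nothing to sea level.
Total added water ≈ 5.388×10^14 m³ over 3.66×10^14 m² → Δh = 1.47 m.

≈ 1.47 m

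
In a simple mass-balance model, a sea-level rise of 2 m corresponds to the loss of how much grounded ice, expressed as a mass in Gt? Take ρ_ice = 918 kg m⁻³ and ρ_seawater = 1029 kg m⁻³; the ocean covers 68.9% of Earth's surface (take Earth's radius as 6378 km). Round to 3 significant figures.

Required water volume = Δh × A = 2 m × 3.52×10^14 m² = 7.044×10^14 m³.
ρ_w = 1029 kg m⁻³, so the mass of water = 7.044×10^14 m³ × 1029 kg m⁻³ = 7.248×10^17 kg = 7.25×10^5 Gt (and the same mass of ice, by conservation).

≈ 7.25×10^5 Gt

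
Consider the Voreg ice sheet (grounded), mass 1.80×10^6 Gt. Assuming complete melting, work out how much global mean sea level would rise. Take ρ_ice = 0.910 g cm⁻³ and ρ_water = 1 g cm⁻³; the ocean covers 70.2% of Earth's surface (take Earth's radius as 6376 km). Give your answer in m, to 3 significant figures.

≈ 5.02 m

Voreg: 1.80×10^6 Gt = 1.800×10^18 kg; dividing by ρ_w = 1 g cm⁻³ = 1000 kg m⁻³ gives 1.800×10^15 m³ of water.
Spread over 3.59×10^14 m² of ocean, Δh = 1.800×10^15 / 3.59×10^14 = 5.02 m.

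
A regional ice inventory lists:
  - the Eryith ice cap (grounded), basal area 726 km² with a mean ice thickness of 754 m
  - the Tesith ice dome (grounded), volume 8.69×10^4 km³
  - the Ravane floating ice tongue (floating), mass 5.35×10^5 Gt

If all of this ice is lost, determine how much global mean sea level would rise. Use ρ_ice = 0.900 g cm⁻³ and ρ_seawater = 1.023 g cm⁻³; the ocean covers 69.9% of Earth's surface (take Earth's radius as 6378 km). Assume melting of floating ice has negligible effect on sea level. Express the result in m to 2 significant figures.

Eryith: ice volume = 726 km² × 754 m = 547.4 km³; 547.4 × (900/1023) = 481.6 km³ of water.
Tesith: 8.69×10^4 km³ × (900/1023) = 7.645×10^4 km³ of water.
The Ravane floating ice tongue is floating and already displaces its own weight of water, so its melt adds essentially nothing to sea level.
Total added water ≈ 7.693×10^13 m³ over 3.57×10^14 m² → Δh = 0.215 m.

≈ 0.22 m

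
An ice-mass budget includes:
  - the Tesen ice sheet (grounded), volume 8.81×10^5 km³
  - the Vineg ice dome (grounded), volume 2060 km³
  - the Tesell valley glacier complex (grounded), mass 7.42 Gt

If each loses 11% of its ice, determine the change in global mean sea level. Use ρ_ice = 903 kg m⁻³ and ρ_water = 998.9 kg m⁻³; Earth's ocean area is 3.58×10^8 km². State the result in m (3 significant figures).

Tesen: 0.11 × 8.81×10^5 km³ × (903/998.9) = 8.761×10^4 km³ of water.
Vineg: 0.11 × 2060 km³ × (903/998.9) = 204.8 km³ of water.
Tesell: 0.11 × 7.42 Gt = 8.162×10^11 kg; dividing by ρ_w = 998.9 kg m⁻³ gives 8.171×10^8 m³ of water.
Total added water ≈ 8.781×10^13 m³ over 3.58×10^14 m² → Δh = 0.245 m.

≈ 0.245 m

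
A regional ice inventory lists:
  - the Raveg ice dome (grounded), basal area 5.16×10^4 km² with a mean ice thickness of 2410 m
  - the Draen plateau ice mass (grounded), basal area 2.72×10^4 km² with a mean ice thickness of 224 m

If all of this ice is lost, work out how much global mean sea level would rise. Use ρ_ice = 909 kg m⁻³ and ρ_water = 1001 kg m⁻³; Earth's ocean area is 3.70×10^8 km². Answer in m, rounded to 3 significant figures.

Raveg: ice volume = 5.16×10^4 km² × 2410 m = 1.244×10^5 km³; 1.244×10^5 × (909/1001) = 1.129×10^5 km³ of water.
Draen: ice volume = 2.72×10^4 km² × 224 m = 6093 km³; 6093 × (909/1001) = 5533 km³ of water.
Total added water ≈ 1.185×10^14 m³ over 3.70×10^14 m² → Δh = 0.320 m.

≈ 0.320 m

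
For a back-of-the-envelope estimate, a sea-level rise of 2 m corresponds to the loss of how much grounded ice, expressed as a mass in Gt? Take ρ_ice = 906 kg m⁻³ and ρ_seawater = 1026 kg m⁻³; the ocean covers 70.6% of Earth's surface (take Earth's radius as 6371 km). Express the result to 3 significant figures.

Required water volume = Δh × A = 2 m × 3.60×10^14 m² = 7.202×10^14 m³.
ρ_w = 1026 kg m⁻³, so the mass of water = 7.202×10^14 m³ × 1026 kg m⁻³ = 7.389×10^17 kg = 7.39×10^5 Gt (and the same mass of ice, by conservation).

≈ 7.39×10^5 Gt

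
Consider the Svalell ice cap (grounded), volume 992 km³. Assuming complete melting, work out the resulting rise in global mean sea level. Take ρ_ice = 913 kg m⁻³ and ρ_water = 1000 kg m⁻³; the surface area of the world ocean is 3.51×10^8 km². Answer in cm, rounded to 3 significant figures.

≈ 0.258 cm

Svalell: 992 km³ × (913/1000) = 905.7 km³ of water.
Spread over 3.51×10^14 m² of ocean, Δh = 9.057×10^11 / 3.51×10^14 = 2.58×10^-3 m = 0.258 cm.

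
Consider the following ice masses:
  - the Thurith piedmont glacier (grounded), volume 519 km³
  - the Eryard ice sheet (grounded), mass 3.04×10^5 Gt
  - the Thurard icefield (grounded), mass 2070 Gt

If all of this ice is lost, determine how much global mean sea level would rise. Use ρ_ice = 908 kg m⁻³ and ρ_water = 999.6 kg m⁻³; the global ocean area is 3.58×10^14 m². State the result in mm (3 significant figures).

≈ 857 mm

Thurith: 519 km³ × (908/999.6) = 471.4 km³ of water.
Eryard: 3.04×10^5 Gt = 3.040×10^17 kg; dividing by ρ_w = 999.6 kg m⁻³ gives 3.041×10^14 m³ of water.
Thurard: 2070 Gt = 2.070×10^15 kg; dividing by ρ_w = 999.6 kg m⁻³ gives 2.071×10^12 m³ of water.
Total added water ≈ 3.067×10^14 m³ over 3.58×10^14 m² → Δh = 0.857 m = 857 mm.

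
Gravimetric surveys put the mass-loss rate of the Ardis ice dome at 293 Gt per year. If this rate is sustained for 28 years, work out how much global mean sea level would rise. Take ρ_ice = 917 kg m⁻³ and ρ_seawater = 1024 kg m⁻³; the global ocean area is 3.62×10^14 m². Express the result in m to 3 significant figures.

≈ 0.0221 m

Total mass lost = 293 Gt/yr × 28 yr = 8204 Gt = 8.204×10^15 kg.
ρ_w = 1024 kg m⁻³, so water volume = 8.204×10^15 / 1024 = 8.012×10^12 m³.
Δh = 8.012×10^12 / 3.62×10^14 = 0.0221 m.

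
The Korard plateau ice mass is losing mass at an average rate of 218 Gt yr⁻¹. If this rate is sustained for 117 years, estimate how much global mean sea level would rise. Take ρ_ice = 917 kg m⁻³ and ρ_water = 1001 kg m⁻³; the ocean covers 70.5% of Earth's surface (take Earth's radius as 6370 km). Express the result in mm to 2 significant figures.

≈ 71 mm

Total mass lost = 218 Gt/yr × 117 yr = 2.551×10^4 Gt = 2.551×10^16 kg.
ρ_w = 1001 kg m⁻³, so water volume = 2.551×10^16 / 1001 = 2.548×10^13 m³.
Δh = 2.548×10^13 / 3.59×10^14 = 0.0709 m = 71 mm.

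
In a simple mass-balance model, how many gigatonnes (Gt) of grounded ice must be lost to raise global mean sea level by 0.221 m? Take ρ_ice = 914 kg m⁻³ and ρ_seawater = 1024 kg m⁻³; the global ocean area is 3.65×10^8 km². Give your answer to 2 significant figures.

≈ 8.3×10^4 Gt

Required water volume = Δh × A = 0.221 m × 3.65×10^14 m² = 8.066×10^13 m³.
ρ_w = 1024 kg m⁻³, so the mass of water = 8.066×10^13 m³ × 1024 kg m⁻³ = 8.260×10^16 kg = 8.3×10^4 Gt (and the same mass of ice, by conservation).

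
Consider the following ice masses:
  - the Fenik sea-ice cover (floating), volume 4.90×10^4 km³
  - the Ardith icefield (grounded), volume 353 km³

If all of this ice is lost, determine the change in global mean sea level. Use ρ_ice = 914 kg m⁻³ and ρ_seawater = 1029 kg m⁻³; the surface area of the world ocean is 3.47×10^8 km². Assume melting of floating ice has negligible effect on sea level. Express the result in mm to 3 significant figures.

≈ 0.904 mm

The Fenik sea-ice cover is floating and already displaces its own weight of water, so its melt adds essentially nothing to sea level.
Ardith: 353 km³ × (914/1029) = 313.5 km³ of water.
Total added water ≈ 3.135×10^11 m³ over 3.47×10^14 m² → Δh = 9.04×10^-4 m = 0.904 mm.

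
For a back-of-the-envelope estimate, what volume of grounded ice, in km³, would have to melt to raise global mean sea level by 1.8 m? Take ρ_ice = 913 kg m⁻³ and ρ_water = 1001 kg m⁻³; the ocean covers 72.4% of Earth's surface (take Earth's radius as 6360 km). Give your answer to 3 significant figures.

≈ 7.26×10^5 km³

Required water volume = Δh × A = 1.8 m × 3.68×10^14 m² = 6.624×10^14 m³ = 6.624×10^5 km³.
Ice volume = water volume × ρ_w/ρ_ice = 6.624×10^5 × 1001/913 = 7.26×10^5 km³.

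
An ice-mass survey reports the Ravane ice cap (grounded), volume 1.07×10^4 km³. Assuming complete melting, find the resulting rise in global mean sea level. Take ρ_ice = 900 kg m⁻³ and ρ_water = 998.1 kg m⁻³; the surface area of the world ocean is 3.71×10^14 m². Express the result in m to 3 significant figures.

≈ 0.0260 m

Ravane: 1.07×10^4 km³ × (900/998.1) = 9648 km³ of water.
Spread over 3.71×10^14 m² of ocean, Δh = 9.648×10^12 / 3.71×10^14 = 0.0260 m.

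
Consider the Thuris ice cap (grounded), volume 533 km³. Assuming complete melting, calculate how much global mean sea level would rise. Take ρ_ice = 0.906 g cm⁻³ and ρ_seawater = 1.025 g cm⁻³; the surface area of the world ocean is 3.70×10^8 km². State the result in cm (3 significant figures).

≈ 0.127 cm

Thuris: 533 km³ × (906/1025) = 471.1 km³ of water.
Spread over 3.70×10^14 m² of ocean, Δh = 4.711×10^11 / 3.70×10^14 = 1.27×10^-3 m = 0.127 cm.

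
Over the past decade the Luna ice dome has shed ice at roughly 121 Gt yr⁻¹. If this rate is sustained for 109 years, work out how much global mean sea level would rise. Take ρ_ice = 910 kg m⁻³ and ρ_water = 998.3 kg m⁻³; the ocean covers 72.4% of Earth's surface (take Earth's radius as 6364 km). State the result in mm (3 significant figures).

≈ 35.9 mm

Total mass lost = 121 Gt/yr × 109 yr = 1.319×10^4 Gt = 1.319×10^16 kg.
ρ_w = 998.3 kg m⁻³, so water volume = 1.319×10^16 / 998.3 = 1.321×10^13 m³.
Δh = 1.321×10^13 / 3.68×10^14 = 0.0359 m = 35.9 mm.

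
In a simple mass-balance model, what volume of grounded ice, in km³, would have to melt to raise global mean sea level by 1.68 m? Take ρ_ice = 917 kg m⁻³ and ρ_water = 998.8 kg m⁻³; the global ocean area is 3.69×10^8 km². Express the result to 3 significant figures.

Required water volume = Δh × A = 1.68 m × 3.69×10^14 m² = 6.199×10^14 m³ = 6.199×10^5 km³.
Ice volume = water volume × ρ_w/ρ_ice = 6.199×10^5 × 998.8/917 = 6.75×10^5 km³.

≈ 6.75×10^5 km³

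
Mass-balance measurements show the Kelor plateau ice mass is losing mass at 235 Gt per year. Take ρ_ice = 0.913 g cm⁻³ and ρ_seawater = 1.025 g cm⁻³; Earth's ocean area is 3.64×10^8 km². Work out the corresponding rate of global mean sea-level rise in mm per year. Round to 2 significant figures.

ρ_w = 1.025 g cm⁻³ = 1025 kg m⁻³. Annual water volume added = 235 Gt / ρ_w = 2.350×10^14 kg / 1025 kg m⁻³ = 2.293×10^11 m³.
Δh per year = 2.293×10^11 / 3.64×10^14 = 6.30×10^-4 m = 0.63 mm.

≈ 0.63 mm/yr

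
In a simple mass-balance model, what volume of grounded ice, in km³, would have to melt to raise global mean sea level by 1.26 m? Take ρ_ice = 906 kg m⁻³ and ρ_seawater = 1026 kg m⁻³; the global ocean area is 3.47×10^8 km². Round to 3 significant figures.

Required water volume = Δh × A = 1.26 m × 3.47×10^14 m² = 4.372×10^14 m³ = 4.372×10^5 km³.
Ice volume = water volume × ρ_w/ρ_ice = 4.372×10^5 × 1026/906 = 4.95×10^5 km³.

≈ 4.95×10^5 km³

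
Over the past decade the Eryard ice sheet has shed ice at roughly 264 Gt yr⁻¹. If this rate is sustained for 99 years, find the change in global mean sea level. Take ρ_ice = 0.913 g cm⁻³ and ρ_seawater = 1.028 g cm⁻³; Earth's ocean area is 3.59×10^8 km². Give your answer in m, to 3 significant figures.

≈ 0.0708 m

Total mass lost = 264 Gt/yr × 99 yr = 2.614×10^4 Gt = 2.614×10^16 kg.
ρ_w = 1.028 g cm⁻³ = 1028 kg m⁻³, so water volume = 2.614×10^16 / 1028 = 2.542×10^13 m³.
Δh = 2.542×10^13 / 3.59×10^14 = 0.0708 m.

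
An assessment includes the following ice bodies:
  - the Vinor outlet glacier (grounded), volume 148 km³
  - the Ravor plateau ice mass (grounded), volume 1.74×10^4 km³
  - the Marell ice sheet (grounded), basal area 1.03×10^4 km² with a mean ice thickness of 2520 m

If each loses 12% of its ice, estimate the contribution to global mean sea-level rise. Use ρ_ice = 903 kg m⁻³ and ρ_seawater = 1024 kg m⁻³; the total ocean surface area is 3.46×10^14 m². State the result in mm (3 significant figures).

≈ 13.3 mm

Vinor: 0.12 × 148 km³ × (903/1024) = 15.66 km³ of water.
Ravor: 0.12 × 1.74×10^4 km³ × (903/1024) = 1841 km³ of water.
Marell: ice volume = 1.03×10^4 km² × 2520 m = 2.596×10^4 km³; 0.12 × 2.596×10^4 × (903/1024) = 2747 km³ of water.
Total added water ≈ 4.604×10^12 m³ over 3.46×10^14 m² → Δh = 0.0133 m = 13.3 mm.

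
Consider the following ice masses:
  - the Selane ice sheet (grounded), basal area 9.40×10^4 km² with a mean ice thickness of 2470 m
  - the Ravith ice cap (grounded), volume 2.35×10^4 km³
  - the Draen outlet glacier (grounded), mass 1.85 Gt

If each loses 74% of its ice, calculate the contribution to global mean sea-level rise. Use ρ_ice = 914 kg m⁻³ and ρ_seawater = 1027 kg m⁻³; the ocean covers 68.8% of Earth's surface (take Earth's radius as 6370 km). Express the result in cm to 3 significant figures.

Selane: ice volume = 9.40×10^4 km² × 2470 m = 2.322×10^5 km³; 0.74 × 2.322×10^5 × (914/1027) = 1.529×10^5 km³ of water.
Ravith: 0.74 × 2.35×10^4 km³ × (914/1027) = 1.548×10^4 km³ of water.
Draen: 0.74 × 1.85 Gt = 1.369×10^12 kg; dividing by ρ_w = 1027 kg m⁻³ gives 1.333×10^9 m³ of water.
Total added water ≈ 1.684×10^14 m³ over 3.51×10^14 m² → Δh = 0.480 m = 48.0 cm.

≈ 48.0 cm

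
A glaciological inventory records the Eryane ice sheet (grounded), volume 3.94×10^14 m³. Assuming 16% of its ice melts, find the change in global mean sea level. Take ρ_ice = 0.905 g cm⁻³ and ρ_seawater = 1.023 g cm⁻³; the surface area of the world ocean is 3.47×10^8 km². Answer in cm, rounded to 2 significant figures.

≈ 16 cm

Eryane: 0.16 × 3.94×10^14 m³ × (905/1023) = 5.577×10^13 m³ of water.
Spread over 3.47×10^14 m² of ocean, Δh = 5.577×10^13 / 3.47×10^14 = 0.161 m = 16 cm.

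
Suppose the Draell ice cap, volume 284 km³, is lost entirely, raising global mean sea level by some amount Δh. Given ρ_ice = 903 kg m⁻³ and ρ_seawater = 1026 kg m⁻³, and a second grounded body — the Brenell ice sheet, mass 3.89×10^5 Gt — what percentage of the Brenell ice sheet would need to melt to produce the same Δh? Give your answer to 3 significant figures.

Equal sea-level rise means equal mass of meltwater, i.e. equal mass of ice lost.
Ice mass of Draell: 2.565×10^14 kg; ice mass of Brenell: 3.890×10^17 kg.
Fraction required = 2.565×10^14 / 3.890×10^17 = 6.59×10^-4 → 0.0659 %.

≈ 0.0659 %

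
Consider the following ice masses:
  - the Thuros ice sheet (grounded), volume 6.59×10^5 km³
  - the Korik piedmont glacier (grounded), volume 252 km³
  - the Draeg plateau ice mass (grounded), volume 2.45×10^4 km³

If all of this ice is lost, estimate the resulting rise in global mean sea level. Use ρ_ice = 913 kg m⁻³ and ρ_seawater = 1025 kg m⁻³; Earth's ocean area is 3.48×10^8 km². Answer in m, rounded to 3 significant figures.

Thuros: 6.59×10^5 km³ × (913/1025) = 5.870×10^5 km³ of water.
Korik: 252 km³ × (913/1025) = 224.5 km³ of water.
Draeg: 2.45×10^4 km³ × (913/1025) = 2.182×10^4 km³ of water.
Total added water ≈ 6.090×10^14 m³ over 3.48×10^14 m² → Δh = 1.75 m.

≈ 1.75 m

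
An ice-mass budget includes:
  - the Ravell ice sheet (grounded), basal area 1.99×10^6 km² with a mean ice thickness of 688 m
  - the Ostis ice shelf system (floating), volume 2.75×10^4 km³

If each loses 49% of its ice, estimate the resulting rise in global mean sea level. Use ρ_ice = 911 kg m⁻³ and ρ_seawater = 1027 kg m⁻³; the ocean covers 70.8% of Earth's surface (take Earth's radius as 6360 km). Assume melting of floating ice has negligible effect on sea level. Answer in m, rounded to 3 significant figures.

≈ 1.65 m

Ravell: ice volume = 1.99×10^6 km² × 688 m = 1.369×10^6 km³; 0.49 × 1.369×10^6 × (911/1027) = 5.951×10^5 km³ of water.
The Ostis ice shelf system is floating and already displaces its own weight of water, so its melt adds essentially nothing to sea level.
Total added water ≈ 5.951×10^14 m³ over 3.60×10^14 m² → Δh = 1.65 m.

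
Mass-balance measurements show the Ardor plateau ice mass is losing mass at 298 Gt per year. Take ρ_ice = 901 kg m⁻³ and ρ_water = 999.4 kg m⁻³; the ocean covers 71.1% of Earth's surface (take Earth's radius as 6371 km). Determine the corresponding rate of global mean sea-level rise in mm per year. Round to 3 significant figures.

ρ_w = 999.4 kg m⁻³. Annual water volume added = 298 Gt / ρ_w = 2.980×10^14 kg / 999.4 kg m⁻³ = 2.982×10^11 m³.
Δh per year = 2.982×10^11 / 3.63×10^14 = 8.22×10^-4 m = 0.822 mm.

≈ 0.822 mm/yr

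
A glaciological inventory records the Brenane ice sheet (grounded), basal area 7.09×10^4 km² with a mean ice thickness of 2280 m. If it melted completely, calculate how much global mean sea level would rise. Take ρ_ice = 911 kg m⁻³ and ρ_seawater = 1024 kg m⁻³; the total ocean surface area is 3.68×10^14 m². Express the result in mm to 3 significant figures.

Brenane: ice volume = 7.09×10^4 km² × 2280 m = 1.617×10^5 km³; 1.617×10^5 × (911/1024) = 1.438×10^5 km³ of water.
Spread over 3.68×10^14 m² of ocean, Δh = 1.438×10^14 / 3.68×10^14 = 0.391 m = 391 mm.

≈ 391 mm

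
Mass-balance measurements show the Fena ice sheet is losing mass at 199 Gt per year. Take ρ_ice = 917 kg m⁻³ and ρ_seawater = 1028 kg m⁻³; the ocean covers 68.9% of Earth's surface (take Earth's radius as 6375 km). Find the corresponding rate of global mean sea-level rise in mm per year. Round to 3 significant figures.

≈ 0.550 mm/yr

ρ_w = 1028 kg m⁻³. Annual water volume added = 199 Gt / ρ_w = 1.990×10^14 kg / 1028 kg m⁻³ = 1.936×10^11 m³.
Δh per year = 1.936×10^11 / 3.52×10^14 = 5.50×10^-4 m = 0.550 mm.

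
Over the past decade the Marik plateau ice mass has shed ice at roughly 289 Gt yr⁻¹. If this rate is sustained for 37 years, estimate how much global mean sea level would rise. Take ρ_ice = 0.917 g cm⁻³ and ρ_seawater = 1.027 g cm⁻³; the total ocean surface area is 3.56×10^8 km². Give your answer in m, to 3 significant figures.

Total mass lost = 289 Gt/yr × 37 yr = 1.069×10^4 Gt = 1.069×10^16 kg.
ρ_w = 1.027 g cm⁻³ = 1027 kg m⁻³, so water volume = 1.069×10^16 / 1027 = 1.041×10^13 m³.
Δh = 1.041×10^13 / 3.56×10^14 = 0.0292 m.

≈ 0.0292 m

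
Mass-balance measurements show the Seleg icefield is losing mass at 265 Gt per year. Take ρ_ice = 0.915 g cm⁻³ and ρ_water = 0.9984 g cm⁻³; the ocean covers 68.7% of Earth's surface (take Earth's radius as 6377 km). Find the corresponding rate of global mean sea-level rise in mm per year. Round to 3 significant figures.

≈ 0.756 mm/yr

ρ_w = 0.9984 g cm⁻³ = 998.4 kg m⁻³. Annual water volume added = 265 Gt / ρ_w = 2.650×10^14 kg / 998.4 kg m⁻³ = 2.654×10^11 m³.
Δh per year = 2.654×10^11 / 3.51×10^14 = 7.56×10^-4 m = 0.756 mm.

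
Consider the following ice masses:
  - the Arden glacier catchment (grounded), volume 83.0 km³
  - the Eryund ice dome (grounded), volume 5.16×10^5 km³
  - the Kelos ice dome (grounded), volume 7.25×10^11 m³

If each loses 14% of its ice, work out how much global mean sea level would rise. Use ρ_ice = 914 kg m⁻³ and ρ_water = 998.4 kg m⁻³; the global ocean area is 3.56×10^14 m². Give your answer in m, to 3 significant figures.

≈ 0.186 m

Arden: 0.14 × 83.0 km³ × (914/998.4) = 10.64 km³ of water.
Eryund: 0.14 × 5.16×10^5 km³ × (914/998.4) = 6.613×10^4 km³ of water.
Kelos: 0.14 × 7.25×10^11 m³ × (914/998.4) = 9.292×10^10 m³ of water.
Total added water ≈ 6.624×10^13 m³ over 3.56×10^14 m² → Δh = 0.186 m.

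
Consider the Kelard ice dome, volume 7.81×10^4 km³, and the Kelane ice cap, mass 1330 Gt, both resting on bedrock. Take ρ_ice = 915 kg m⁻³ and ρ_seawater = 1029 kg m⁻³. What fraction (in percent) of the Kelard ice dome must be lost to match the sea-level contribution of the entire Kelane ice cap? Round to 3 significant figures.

≈ 1.86 %

Equal sea-level rise means equal mass of meltwater, i.e. equal mass of ice lost.
Ice mass of Kelane: 1.330×10^15 kg; ice mass of Kelard: 7.146×10^16 kg.
Fraction required = 1.330×10^15 / 7.146×10^16 = 0.0186 → 1.86 %.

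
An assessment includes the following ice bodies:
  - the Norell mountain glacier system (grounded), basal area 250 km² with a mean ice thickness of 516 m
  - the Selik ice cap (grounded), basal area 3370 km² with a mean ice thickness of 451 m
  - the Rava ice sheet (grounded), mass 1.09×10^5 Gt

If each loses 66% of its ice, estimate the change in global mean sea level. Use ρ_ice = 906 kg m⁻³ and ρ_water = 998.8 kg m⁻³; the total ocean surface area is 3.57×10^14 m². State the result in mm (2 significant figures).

≈ 200 mm

Norell: ice volume = 250 km² × 516 m = 129.0 km³; 0.66 × 129.0 × (906/998.8) = 77.23 km³ of water.
Selik: ice volume = 3370 km² × 451 m = 1520 km³; 0.66 × 1520 × (906/998.8) = 909.9 km³ of water.
Rava: 0.66 × 1.09×10^5 Gt = 7.194×10^16 kg; dividing by ρ_w = 998.8 kg m⁻³ gives 7.203×10^13 m³ of water.
Total added water ≈ 7.301×10^13 m³ over 3.57×10^14 m² → Δh = 0.205 m = 200 mm.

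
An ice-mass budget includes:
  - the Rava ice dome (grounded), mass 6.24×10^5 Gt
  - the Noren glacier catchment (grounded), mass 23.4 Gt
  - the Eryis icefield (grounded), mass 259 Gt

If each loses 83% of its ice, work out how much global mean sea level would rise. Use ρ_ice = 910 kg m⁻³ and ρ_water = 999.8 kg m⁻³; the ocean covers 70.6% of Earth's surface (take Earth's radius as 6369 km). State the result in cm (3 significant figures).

Rava: 0.83 × 6.24×10^5 Gt = 5.179×10^17 kg; dividing by ρ_w = 999.8 kg m⁻³ gives 5.180×10^14 m³ of water.
Noren: 0.83 × 23.4 Gt = 1.942×10^13 kg; dividing by ρ_w = 999.8 kg m⁻³ gives 1.943×10^10 m³ of water.
Eryis: 0.83 × 259 Gt = 2.150×10^14 kg; dividing by ρ_w = 999.8 kg m⁻³ gives 2.150×10^11 m³ of water.
Total added water ≈ 5.183×10^14 m³ over 3.60×10^14 m² → Δh = 1.44 m = 144 cm.

≈ 144 cm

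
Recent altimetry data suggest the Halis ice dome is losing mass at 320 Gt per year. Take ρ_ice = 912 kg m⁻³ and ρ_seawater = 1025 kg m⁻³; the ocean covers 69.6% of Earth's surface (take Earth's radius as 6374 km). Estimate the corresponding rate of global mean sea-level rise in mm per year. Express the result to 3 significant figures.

≈ 0.879 mm/yr

ρ_w = 1025 kg m⁻³. Annual water volume added = 320 Gt / ρ_w = 3.200×10^14 kg / 1025 kg m⁻³ = 3.122×10^11 m³.
Δh per year = 3.122×10^11 / 3.55×10^14 = 8.79×10^-4 m = 0.879 mm.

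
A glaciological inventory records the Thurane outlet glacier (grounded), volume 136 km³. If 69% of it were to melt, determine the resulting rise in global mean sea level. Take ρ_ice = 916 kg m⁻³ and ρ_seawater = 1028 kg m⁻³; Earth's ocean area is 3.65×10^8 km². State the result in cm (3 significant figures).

≈ 0.0229 cm

Thurane: 0.69 × 136 km³ × (916/1028) = 83.62 km³ of water.
Spread over 3.65×10^14 m² of ocean, Δh = 8.362×10^10 / 3.65×10^14 = 2.29×10^-4 m = 0.0229 cm.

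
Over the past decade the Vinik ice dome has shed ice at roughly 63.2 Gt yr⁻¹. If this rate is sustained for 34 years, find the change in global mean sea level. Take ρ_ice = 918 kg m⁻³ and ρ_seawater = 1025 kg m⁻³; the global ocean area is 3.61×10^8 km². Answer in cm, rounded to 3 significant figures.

≈ 0.581 cm

Total mass lost = 63.2 Gt/yr × 34 yr = 2149 Gt = 2.149×10^15 kg.
ρ_w = 1025 kg m⁻³, so water volume = 2.149×10^15 / 1025 = 2.096×10^12 m³.
Δh = 2.096×10^12 / 3.61×10^14 = 5.81×10^-3 m = 0.581 cm.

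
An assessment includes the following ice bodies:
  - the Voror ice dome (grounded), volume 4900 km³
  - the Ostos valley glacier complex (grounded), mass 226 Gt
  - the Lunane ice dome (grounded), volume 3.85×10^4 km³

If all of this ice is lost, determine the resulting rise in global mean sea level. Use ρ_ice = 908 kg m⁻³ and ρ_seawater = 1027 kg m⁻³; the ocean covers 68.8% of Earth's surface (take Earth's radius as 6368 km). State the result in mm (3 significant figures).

Voror: 4900 km³ × (908/1027) = 4332 km³ of water.
Ostos: 226 Gt = 2.260×10^14 kg; dividing by ρ_w = 1027 kg m⁻³ gives 2.201×10^11 m³ of water.
Lunane: 3.85×10^4 km³ × (908/1027) = 3.404×10^4 km³ of water.
Total added water ≈ 3.859×10^13 m³ over 3.51×10^14 m² → Δh = 0.110 m = 110 mm.

≈ 110 mm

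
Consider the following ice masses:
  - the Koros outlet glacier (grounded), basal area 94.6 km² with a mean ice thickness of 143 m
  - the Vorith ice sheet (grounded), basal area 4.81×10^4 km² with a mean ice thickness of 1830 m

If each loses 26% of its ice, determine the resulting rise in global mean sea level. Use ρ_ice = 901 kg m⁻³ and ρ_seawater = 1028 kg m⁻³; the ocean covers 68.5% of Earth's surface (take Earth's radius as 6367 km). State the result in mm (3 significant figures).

Koros: ice volume = 94.6 km² × 143 m = 13.53 km³; 0.26 × 13.53 × (901/1028) = 3.083 km³ of water.
Vorith: ice volume = 4.81×10^4 km² × 1830 m = 8.802×10^4 km³; 0.26 × 8.802×10^4 × (901/1028) = 2.006×10^4 km³ of water.
Total added water ≈ 2.006×10^13 m³ over 3.49×10^14 m² → Δh = 0.0575 m = 57.5 mm.

≈ 57.5 mm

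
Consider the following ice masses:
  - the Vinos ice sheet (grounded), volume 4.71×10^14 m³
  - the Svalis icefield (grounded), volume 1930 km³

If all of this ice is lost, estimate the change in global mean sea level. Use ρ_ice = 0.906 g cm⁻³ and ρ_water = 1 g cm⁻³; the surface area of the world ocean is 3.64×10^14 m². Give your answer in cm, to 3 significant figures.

Vinos: 4.71×10^14 m³ × (906/1000) = 4.267×10^14 m³ of water.
Svalis: 1930 km³ × (906/1000) = 1749 km³ of water.
Total added water ≈ 4.285×10^14 m³ over 3.64×10^14 m² → Δh = 1.18 m = 118 cm.

≈ 118 cm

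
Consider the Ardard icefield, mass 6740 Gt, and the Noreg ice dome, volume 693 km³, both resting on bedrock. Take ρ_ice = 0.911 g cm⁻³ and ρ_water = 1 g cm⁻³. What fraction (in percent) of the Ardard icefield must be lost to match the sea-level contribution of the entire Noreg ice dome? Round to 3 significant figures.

Equal sea-level rise means equal mass of meltwater, i.e. equal mass of ice lost.
Ice mass of Noreg: 6.313×10^14 kg; ice mass of Ardard: 6.740×10^15 kg.
Fraction required = 6.313×10^14 / 6.740×10^15 = 0.0937 → 9.37 %.

≈ 9.37 %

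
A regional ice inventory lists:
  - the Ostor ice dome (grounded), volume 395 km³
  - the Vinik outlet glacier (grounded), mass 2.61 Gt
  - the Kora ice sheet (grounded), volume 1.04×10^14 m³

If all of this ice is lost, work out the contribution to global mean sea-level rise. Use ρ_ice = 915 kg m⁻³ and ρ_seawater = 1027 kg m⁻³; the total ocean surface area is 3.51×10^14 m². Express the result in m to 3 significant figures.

Ostor: 395 km³ × (915/1027) = 351.9 km³ of water.
Vinik: 2.61 Gt = 2.610×10^12 kg; dividing by ρ_w = 1027 kg m⁻³ gives 2.541×10^9 m³ of water.
Kora: 1.04×10^14 m³ × (915/1027) = 9.266×10^13 m³ of water.
Total added water ≈ 9.301×10^13 m³ over 3.51×10^14 m² → Δh = 0.265 m.

≈ 0.265 m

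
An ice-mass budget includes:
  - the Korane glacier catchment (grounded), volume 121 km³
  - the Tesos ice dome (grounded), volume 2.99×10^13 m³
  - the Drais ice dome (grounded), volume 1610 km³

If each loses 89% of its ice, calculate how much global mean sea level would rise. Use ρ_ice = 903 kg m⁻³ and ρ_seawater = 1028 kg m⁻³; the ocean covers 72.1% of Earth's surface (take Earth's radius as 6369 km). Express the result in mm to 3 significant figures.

≈ 67.3 mm

Korane: 0.89 × 121 km³ × (903/1028) = 94.60 km³ of water.
Tesos: 0.89 × 2.99×10^13 m³ × (903/1028) = 2.338×10^13 m³ of water.
Drais: 0.89 × 1610 km³ × (903/1028) = 1259 km³ of water.
Total added water ≈ 2.473×10^13 m³ over 3.68×10^14 m² → Δh = 0.0673 m = 67.3 mm.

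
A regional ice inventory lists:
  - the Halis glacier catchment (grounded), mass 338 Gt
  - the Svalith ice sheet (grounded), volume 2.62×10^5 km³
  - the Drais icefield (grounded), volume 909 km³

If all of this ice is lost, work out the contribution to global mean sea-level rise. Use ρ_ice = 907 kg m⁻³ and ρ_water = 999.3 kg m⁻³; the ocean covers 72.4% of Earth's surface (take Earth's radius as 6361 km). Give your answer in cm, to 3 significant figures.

Halis: 338 Gt = 3.380×10^14 kg; dividing by ρ_w = 999.3 kg m⁻³ gives 3.382×10^11 m³ of water.
Svalith: 2.62×10^5 km³ × (907/999.3) = 2.378×10^5 km³ of water.
Drais: 909 km³ × (907/999.3) = 825.0 km³ of water.
Total added water ≈ 2.390×10^14 m³ over 3.68×10^14 m² → Δh = 0.649 m = 64.9 cm.

≈ 64.9 cm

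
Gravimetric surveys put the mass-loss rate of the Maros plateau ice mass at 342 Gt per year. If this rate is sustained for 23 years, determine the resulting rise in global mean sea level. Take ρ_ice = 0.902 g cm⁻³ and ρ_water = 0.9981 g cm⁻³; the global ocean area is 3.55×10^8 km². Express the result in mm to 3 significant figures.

≈ 22.2 mm

Total mass lost = 342 Gt/yr × 23 yr = 7866 Gt = 7.866×10^15 kg.
ρ_w = 0.9981 g cm⁻³ = 998.1 kg m⁻³, so water volume = 7.866×10^15 / 998.1 = 7.881×10^12 m³.
Δh = 7.881×10^12 / 3.55×10^14 = 0.0222 m = 22.2 mm.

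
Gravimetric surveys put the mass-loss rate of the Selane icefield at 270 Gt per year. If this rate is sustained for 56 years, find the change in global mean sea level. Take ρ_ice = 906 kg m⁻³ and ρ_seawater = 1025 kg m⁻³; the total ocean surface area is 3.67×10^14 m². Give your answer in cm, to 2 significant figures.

Total mass lost = 270 Gt/yr × 56 yr = 1.512×10^4 Gt = 1.512×10^16 kg.
ρ_w = 1025 kg m⁻³, so water volume = 1.512×10^16 / 1025 = 1.475×10^13 m³.
Δh = 1.475×10^13 / 3.67×10^14 = 0.0402 m = 4.0 cm.

≈ 4.0 cm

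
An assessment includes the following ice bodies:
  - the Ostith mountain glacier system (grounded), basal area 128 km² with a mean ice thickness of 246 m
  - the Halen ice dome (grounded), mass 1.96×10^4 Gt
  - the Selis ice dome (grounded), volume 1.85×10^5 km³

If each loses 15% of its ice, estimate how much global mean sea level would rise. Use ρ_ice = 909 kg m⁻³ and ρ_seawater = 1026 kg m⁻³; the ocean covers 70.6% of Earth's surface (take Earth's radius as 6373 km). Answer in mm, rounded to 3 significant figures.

Ostith: ice volume = 128 km² × 246 m = 31.49 km³; 0.15 × 31.49 × (909/1026) = 4.185 km³ of water.
Halen: 0.15 × 1.96×10^4 Gt = 2.940×10^15 kg; dividing by ρ_w = 1026 kg m⁻³ gives 2.865×10^12 m³ of water.
Selis: 0.15 × 1.85×10^5 km³ × (909/1026) = 2.459×10^4 km³ of water.
Total added water ≈ 2.746×10^13 m³ over 3.60×10^14 m² → Δh = 0.0762 m = 76.2 mm.

≈ 76.2 mm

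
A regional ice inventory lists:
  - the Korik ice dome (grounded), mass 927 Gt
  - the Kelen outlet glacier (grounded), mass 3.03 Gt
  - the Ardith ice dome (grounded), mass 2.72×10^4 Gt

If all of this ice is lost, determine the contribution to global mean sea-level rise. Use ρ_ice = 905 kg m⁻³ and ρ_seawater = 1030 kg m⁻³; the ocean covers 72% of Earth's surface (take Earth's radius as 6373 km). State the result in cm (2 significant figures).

Korik: 927 Gt = 9.270×10^14 kg; dividing by ρ_w = 1030 kg m⁻³ gives 9.000×10^11 m³ of water.
Kelen: 3.03 Gt = 3.030×10^12 kg; dividing by ρ_w = 1030 kg m⁻³ gives 2.942×10^9 m³ of water.
Ardith: 2.72×10^4 Gt = 2.720×10^16 kg; dividing by ρ_w = 1030 kg m⁻³ gives 2.641×10^13 m³ of water.
Total added water ≈ 2.731×10^13 m³ over 3.67×10^14 m² → Δh = 0.0743 m = 7.4 cm.

≈ 7.4 cm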